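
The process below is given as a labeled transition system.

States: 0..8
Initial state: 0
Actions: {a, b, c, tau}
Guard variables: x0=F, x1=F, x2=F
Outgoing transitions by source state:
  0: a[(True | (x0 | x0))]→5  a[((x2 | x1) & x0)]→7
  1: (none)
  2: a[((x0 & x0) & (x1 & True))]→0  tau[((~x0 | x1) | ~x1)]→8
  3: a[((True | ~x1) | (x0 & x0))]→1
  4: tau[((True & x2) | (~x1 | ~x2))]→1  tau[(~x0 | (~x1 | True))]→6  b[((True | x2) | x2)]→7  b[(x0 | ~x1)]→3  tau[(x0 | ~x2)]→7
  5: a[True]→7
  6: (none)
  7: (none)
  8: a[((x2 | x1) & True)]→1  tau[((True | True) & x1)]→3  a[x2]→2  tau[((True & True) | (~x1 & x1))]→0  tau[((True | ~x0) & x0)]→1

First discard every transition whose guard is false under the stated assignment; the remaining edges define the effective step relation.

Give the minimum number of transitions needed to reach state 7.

BFS to 7:
  Layer 0: {0}
  Layer 1: {5}
  Layer 2: {7}
7 enters at depth 2; path a·a

Answer: 2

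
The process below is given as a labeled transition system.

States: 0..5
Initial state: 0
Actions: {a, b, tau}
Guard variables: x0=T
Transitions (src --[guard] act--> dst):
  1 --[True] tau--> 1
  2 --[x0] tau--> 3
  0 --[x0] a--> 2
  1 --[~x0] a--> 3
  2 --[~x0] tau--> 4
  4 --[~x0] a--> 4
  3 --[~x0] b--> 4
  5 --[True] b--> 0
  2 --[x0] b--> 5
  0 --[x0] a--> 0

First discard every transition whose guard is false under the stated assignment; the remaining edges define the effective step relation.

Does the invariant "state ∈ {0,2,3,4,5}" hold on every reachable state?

Answer: INVARIANT HOLDS

Analysis:
Safe = {0,2,3,4,5}
Reach set: {0,2,3,5}
  0: ✓
  2: ✓
  3: ✓
  5: ✓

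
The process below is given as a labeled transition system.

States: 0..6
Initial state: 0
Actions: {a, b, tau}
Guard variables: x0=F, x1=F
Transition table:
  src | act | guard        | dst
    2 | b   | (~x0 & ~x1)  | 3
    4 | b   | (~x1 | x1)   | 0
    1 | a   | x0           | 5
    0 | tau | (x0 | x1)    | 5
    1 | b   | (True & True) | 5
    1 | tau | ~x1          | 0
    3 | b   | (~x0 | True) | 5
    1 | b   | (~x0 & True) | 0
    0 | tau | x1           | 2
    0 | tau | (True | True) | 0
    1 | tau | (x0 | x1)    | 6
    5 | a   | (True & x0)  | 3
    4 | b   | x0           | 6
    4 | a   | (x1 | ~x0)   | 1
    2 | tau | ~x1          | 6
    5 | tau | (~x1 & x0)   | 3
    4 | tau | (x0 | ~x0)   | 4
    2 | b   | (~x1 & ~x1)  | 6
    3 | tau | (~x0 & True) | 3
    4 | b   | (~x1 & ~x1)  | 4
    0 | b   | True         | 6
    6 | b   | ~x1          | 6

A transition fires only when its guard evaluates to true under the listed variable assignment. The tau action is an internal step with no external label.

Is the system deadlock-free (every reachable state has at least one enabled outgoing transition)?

Answer: DEADLOCK-FREE

Working:
Reach set: {0,6}
  0: b→6  tau→0  [deg 2]
  6: b→6  [deg 1]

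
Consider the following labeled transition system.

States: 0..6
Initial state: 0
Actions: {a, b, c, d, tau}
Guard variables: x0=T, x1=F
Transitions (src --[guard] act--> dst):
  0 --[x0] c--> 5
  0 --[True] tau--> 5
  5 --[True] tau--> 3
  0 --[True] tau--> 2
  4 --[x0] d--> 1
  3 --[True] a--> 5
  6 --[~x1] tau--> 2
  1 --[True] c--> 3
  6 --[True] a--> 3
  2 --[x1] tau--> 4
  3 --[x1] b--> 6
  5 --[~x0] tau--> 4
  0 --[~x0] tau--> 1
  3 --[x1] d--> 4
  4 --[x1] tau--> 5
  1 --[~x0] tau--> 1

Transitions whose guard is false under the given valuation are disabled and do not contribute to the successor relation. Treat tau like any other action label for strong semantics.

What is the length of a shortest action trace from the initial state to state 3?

Answer: 2

Working:
BFS to 3:
  Layer 0: {0}
  Layer 1: {2,5}
  Layer 2: {3}
depth(3)=2, e.g. c·tau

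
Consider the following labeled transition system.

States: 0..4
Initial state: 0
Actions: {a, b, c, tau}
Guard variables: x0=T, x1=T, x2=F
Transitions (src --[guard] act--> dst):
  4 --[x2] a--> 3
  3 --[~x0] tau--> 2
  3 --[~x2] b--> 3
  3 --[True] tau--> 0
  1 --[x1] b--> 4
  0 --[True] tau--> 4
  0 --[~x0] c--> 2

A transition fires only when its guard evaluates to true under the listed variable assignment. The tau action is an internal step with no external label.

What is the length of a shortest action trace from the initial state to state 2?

Breadth-first toward 2:
  Layer 0: {0}
  Layer 1: {4}
2 never appears.

Answer: UNREACHABLE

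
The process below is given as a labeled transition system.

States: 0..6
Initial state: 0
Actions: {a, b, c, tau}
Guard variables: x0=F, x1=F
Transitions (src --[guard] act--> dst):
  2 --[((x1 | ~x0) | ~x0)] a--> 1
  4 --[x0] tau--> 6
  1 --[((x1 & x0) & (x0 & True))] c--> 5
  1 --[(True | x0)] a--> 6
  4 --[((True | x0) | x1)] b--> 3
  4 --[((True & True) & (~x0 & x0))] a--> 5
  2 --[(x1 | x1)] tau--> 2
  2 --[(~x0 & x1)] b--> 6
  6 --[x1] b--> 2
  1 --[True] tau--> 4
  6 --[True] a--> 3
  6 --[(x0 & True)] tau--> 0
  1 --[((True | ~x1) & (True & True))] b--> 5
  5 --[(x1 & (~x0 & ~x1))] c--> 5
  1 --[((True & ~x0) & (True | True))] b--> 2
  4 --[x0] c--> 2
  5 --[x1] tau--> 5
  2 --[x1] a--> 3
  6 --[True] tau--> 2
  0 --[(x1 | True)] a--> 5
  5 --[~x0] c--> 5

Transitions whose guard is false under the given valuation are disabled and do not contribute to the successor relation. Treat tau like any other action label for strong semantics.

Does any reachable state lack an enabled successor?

Answer: DEADLOCK-FREE

Analysis:
R = {0,5}
  0: a→5  [deg 1]
  5: c→5  [deg 1]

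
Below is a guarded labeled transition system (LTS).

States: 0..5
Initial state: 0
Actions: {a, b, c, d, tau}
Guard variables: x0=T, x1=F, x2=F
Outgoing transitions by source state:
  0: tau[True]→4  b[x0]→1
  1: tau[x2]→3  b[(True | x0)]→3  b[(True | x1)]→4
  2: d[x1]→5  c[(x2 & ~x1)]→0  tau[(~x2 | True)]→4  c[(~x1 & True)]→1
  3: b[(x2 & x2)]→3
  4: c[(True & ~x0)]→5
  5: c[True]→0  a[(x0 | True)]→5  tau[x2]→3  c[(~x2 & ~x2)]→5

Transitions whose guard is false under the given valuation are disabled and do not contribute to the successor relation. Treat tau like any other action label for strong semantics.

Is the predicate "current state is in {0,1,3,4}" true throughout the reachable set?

Answer: INVARIANT HOLDS

Analysis:
Safe = {0,1,3,4}
R = {0,1,3,4}
  0: safe
  1: safe
  3: safe
  4: safe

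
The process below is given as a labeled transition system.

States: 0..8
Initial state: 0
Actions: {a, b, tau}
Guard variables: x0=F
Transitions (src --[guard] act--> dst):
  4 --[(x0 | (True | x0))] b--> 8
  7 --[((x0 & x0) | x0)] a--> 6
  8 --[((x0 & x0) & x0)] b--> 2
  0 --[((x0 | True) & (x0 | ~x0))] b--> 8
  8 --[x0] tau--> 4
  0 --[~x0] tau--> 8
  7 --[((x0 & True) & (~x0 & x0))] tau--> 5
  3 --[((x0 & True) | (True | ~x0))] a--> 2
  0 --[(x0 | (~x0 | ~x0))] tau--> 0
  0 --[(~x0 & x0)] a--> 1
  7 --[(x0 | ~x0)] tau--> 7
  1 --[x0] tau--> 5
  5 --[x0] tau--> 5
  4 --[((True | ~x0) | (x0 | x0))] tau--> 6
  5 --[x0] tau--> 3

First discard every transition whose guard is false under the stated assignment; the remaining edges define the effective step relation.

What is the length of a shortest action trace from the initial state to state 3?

BFS to 3:
  L0 = {0}
  L1 = {8}
3 never appears.

Answer: UNREACHABLE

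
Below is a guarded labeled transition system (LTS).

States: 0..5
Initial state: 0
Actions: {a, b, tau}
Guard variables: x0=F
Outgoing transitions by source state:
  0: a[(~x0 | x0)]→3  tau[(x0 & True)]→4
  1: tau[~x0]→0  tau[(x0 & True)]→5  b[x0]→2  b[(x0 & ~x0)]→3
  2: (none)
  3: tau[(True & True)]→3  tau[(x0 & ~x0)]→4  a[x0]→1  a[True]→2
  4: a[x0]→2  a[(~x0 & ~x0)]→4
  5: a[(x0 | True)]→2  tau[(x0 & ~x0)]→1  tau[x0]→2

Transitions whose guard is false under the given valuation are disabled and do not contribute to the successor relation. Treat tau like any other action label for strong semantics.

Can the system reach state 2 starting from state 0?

Answer: REACHABLE

Trace:
6 transition(s) survive guard evaluation.
L0 = {0}
L1 = {3}  now seen {0,3}
L2 = {2}  now seen {0,2,3}
Reachable = {0,2,3}
witness 2: a·a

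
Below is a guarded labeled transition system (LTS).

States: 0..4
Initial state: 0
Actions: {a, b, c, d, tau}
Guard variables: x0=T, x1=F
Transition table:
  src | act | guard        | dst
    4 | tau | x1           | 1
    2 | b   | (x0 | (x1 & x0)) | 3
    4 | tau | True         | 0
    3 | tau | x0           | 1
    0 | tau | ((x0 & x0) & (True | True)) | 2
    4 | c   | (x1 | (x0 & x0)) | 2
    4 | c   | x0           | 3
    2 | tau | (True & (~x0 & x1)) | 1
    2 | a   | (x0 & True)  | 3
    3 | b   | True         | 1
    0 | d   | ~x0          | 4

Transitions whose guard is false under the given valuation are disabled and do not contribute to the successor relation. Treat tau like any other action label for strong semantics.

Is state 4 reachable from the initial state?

Guard filter leaves 8 enabled edge(s).
Layer 0: {0}
Layer 1: {2}  total {0,2}
Layer 2: {3}  total {0,2,3}
Layer 3: {1}  total {0,1,2,3}
Reachable = {0,1,2,3}

Answer: UNREACHABLE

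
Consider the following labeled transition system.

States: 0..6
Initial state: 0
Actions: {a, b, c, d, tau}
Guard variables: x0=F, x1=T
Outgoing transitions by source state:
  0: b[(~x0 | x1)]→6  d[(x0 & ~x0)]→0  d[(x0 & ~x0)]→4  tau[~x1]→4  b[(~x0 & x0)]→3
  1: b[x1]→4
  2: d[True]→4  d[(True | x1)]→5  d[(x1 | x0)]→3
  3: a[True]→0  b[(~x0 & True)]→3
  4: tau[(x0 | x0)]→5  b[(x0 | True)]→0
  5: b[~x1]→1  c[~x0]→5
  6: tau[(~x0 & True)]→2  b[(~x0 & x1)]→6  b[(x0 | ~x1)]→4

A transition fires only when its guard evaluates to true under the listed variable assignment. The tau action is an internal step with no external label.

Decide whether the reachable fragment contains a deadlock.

R = {0,2,3,4,5,6}
  0: b→6  [1 out]
  2: d→3  d→4  d→5  [3 out]
  3: a→0  b→3  [2 out]
  4: b→0  [1 out]
  5: c→5  [1 out]
  6: b→6  tau→2  [2 out]

Answer: DEADLOCK-FREE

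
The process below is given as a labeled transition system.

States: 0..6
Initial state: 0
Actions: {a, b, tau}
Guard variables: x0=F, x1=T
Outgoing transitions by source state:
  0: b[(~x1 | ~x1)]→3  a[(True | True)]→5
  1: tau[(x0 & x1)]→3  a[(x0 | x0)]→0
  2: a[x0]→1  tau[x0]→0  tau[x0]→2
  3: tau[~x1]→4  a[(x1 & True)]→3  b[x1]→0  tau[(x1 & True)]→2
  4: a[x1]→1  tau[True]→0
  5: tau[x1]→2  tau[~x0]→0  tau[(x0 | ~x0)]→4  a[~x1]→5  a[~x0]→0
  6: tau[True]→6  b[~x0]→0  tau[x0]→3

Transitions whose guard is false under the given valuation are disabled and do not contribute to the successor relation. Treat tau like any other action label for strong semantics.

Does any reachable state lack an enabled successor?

Reach set: {0,1,2,4,5}
  0: a→5  [1 exit(s)]
  1: ∅  [no exit]
  2: ∅  [no exit]
  4: a→1  tau→0  [2 exit(s)]
  5: a→0  tau→0  tau→2  tau→4  [4 exit(s)]
trace reaching 1: a·tau·a

Answer: DEADLOCK at state 1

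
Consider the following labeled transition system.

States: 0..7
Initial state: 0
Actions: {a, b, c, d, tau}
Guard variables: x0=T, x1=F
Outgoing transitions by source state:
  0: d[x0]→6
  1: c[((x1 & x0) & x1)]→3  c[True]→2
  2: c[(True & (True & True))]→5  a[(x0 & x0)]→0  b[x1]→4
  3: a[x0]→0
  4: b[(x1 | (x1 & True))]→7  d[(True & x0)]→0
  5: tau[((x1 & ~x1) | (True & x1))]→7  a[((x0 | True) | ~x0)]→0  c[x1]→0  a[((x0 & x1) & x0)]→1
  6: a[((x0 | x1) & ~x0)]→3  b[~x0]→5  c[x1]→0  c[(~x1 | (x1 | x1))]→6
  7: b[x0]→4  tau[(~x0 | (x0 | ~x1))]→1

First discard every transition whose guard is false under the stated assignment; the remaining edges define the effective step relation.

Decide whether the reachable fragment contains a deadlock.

R = {0,6}
  0: d→6  [deg 1]
  6: c→6  [deg 1]

Answer: DEADLOCK-FREE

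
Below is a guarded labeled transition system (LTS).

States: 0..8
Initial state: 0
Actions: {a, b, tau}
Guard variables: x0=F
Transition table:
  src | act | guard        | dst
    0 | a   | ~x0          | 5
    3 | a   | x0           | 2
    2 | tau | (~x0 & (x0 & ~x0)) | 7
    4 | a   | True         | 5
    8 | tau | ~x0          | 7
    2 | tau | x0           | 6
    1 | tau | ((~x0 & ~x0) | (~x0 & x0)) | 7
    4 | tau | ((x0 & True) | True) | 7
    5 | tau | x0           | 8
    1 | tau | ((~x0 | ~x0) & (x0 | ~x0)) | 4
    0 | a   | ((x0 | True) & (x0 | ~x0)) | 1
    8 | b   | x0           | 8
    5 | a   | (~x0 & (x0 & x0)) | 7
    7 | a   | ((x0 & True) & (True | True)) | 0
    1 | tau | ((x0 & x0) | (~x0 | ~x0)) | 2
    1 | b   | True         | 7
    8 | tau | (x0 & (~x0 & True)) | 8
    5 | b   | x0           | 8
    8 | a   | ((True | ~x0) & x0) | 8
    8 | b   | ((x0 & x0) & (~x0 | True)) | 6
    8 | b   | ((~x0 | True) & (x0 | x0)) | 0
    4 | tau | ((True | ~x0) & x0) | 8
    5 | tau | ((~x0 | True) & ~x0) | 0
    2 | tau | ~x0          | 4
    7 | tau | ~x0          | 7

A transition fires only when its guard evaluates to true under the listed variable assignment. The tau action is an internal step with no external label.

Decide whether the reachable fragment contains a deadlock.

Answer: DEADLOCK-FREE

Analysis:
Reachable = {0,1,2,4,5,7}
  0: a→1  a→5  [deg 2]
  1: b→7  tau→2  tau→4  tau→7  [deg 4]
  2: tau→4  [deg 1]
  4: a→5  tau→7  [deg 2]
  5: tau→0  [deg 1]
  7: tau→7  [deg 1]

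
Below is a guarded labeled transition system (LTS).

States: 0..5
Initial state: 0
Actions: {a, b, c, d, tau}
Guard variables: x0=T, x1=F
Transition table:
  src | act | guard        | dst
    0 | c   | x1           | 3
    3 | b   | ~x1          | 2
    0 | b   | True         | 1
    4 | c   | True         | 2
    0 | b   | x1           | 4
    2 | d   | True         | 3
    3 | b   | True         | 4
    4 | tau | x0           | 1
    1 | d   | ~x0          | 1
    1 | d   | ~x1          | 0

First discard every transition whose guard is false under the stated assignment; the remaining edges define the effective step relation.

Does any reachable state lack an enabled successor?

Answer: DEADLOCK-FREE

Working:
Reach set: {0,1}
  0: b→1  [1 out]
  1: d→0  [1 out]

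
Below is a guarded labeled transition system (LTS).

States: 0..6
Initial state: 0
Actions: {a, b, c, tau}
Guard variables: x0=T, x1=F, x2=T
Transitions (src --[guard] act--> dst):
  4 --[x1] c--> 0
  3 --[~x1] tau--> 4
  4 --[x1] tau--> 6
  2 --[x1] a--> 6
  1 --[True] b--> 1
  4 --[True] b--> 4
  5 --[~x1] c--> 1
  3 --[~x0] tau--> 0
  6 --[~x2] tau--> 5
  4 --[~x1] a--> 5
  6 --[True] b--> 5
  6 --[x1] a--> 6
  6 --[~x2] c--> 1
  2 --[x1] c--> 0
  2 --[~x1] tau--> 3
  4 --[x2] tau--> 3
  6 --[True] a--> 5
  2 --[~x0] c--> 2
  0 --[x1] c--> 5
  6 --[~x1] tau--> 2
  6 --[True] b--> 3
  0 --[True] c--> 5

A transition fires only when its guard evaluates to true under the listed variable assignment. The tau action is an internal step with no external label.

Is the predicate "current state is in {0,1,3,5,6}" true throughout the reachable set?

Allowed set {0,1,3,5,6}
R = {0,1,5}
  0: ✓
  1: ✓
  5: ✓

Answer: INVARIANT HOLDS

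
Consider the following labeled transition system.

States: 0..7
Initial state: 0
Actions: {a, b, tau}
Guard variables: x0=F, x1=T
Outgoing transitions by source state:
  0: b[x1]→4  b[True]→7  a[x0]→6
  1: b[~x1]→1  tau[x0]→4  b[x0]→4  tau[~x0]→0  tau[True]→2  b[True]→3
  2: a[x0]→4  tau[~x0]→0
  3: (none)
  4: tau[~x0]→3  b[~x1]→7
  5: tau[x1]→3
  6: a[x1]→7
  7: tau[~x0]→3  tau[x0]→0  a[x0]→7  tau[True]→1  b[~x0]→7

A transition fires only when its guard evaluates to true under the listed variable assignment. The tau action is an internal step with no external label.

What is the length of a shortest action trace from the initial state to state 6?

Breadth-first toward 6:
  depth 0: {0}
  depth 1: {4,7}
  depth 2: {1,3}
  depth 3: {2}
6 never appears.

Answer: UNREACHABLE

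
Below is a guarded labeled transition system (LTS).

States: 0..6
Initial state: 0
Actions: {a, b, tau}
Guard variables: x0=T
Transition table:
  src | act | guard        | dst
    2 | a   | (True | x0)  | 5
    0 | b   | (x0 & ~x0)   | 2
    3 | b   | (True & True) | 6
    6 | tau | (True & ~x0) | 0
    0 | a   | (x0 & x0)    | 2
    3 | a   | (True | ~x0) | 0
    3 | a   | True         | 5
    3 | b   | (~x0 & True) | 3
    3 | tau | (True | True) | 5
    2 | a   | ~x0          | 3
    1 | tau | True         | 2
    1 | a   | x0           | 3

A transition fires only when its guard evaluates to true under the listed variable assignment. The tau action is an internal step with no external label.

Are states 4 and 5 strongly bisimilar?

Refine partition for ~:
  P[0] = {{0,1,2,3,4,5,6}}
  P[1] = {{0,2},{1},{3},{4,5,6}}
  P[2] = {{0},{1},{2},{3},{4,5,6}}
Fixed point at round 3; 5 class(es).
class of 4: {4,5,6}; class of 5: {4,5,6}

Answer: BISIMILAR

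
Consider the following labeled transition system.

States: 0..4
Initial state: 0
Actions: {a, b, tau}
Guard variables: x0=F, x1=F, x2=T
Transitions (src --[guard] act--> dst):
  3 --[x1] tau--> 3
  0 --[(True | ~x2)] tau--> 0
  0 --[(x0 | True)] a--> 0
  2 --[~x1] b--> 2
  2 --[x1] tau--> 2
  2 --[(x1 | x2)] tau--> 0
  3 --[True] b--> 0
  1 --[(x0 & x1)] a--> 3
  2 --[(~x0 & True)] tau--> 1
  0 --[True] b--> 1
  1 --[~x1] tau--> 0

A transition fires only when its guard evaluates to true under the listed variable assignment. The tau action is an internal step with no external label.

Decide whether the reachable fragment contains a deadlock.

Answer: DEADLOCK-FREE

Analysis:
Reach set: {0,1}
  0: a→0  b→1  tau→0  [3 out]
  1: tau→0  [1 out]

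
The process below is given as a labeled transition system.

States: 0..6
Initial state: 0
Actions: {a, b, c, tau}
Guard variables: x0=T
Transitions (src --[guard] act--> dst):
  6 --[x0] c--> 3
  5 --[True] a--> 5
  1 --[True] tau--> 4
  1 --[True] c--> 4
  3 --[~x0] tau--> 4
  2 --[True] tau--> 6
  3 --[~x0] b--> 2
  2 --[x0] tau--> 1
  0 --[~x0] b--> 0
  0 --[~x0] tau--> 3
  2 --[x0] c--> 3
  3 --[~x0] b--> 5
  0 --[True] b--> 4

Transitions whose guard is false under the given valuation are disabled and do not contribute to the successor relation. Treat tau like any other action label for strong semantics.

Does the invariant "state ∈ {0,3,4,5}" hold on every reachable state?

Answer: INVARIANT HOLDS

Analysis:
Safe = {0,3,4,5}
R = {0,4}
  0: ok
  4: ok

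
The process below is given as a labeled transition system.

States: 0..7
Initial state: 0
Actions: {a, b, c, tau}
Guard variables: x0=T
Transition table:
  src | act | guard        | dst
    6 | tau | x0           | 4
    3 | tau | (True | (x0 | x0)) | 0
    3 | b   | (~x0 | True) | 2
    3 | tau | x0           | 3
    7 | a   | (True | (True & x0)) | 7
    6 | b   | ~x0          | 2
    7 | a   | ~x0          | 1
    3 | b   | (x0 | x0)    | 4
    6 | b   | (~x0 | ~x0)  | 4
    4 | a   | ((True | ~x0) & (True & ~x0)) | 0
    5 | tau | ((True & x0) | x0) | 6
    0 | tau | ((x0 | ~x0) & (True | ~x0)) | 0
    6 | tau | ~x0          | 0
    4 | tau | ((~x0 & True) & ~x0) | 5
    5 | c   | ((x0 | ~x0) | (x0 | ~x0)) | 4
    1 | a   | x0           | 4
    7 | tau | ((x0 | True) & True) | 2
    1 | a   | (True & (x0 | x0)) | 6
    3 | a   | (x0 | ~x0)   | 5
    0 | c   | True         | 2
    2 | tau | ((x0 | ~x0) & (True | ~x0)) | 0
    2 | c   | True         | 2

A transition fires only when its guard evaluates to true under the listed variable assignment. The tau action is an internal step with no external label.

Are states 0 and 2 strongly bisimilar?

Bisimulation quotient by refinement:
  π0 = {{0,1,2,3,4,5,6,7}}
  π1 = {{0,2,5},{1},{3},{4},{6},{7}}
  π2 = {{0,2},{1},{3},{4},{5},{6},{7}}
Fixed point at round 3; 7 class(es).
[0]={0,2}  [2]={0,2}

Answer: BISIMILAR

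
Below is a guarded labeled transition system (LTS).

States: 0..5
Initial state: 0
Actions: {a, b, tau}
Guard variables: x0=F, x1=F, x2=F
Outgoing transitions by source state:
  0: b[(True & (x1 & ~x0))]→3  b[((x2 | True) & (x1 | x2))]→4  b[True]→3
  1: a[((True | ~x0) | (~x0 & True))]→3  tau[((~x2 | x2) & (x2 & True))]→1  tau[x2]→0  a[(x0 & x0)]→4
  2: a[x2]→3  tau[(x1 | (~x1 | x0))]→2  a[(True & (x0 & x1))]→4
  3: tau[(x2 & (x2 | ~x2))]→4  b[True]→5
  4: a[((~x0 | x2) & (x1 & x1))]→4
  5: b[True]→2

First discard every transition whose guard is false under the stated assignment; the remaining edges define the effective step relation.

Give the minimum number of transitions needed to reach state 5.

Answer: 2

Working:
BFS to 5:
  Layer 0: {0}
  Layer 1: {3}
  Layer 2: {5}
depth(5)=2, e.g. b·b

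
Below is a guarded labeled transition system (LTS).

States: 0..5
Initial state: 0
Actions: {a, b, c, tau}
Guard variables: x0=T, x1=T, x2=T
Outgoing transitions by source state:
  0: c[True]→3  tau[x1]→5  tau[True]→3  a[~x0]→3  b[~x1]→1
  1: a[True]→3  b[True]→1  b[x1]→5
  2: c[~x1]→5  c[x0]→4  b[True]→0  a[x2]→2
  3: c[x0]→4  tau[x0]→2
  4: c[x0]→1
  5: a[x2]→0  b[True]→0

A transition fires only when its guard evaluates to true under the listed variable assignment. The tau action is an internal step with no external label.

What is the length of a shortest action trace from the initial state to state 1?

Answer: 3

Working:
Breadth-first toward 1:
  depth 0: {0}
  depth 1: {3,5}
  depth 2: {2,4}
  depth 3: {1}
1 enters at depth 3; path c·c·c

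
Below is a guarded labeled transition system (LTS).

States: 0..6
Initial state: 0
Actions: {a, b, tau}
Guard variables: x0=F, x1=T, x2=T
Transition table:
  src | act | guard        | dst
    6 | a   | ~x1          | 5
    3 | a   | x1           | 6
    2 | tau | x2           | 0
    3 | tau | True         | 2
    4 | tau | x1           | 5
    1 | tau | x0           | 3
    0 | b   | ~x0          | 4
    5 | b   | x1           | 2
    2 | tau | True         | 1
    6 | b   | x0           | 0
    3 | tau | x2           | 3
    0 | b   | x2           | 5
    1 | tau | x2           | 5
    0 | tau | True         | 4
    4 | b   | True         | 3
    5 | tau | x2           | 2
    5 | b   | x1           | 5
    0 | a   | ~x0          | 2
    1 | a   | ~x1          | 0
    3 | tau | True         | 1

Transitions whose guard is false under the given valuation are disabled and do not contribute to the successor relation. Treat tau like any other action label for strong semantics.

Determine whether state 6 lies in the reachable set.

Answer: REACHABLE

Working:
Guard filter leaves 16 enabled edge(s).
depth 0: {0}
depth 1: {2,4,5}  total {0,2,4,5}
depth 2: {1,3}  total {0,1,2,3,4,5}
depth 3: {6}  total {0,1,2,3,4,5,6}
Reachable = {0,1,2,3,4,5,6}
Path to 6: b·b·a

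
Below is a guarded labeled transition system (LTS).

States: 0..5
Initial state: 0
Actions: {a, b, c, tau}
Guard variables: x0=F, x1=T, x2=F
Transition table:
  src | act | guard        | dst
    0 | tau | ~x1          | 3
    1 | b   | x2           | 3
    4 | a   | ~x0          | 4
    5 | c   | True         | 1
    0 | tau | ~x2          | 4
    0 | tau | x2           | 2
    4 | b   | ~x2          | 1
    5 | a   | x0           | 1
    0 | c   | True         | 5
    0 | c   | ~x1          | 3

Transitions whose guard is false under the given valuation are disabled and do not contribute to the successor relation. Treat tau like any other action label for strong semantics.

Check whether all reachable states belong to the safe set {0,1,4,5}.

Answer: INVARIANT HOLDS

Working:
Inv-set: {0,1,4,5}
Reach set: {0,1,4,5}
  0: ok
  1: ok
  4: ok
  5: ok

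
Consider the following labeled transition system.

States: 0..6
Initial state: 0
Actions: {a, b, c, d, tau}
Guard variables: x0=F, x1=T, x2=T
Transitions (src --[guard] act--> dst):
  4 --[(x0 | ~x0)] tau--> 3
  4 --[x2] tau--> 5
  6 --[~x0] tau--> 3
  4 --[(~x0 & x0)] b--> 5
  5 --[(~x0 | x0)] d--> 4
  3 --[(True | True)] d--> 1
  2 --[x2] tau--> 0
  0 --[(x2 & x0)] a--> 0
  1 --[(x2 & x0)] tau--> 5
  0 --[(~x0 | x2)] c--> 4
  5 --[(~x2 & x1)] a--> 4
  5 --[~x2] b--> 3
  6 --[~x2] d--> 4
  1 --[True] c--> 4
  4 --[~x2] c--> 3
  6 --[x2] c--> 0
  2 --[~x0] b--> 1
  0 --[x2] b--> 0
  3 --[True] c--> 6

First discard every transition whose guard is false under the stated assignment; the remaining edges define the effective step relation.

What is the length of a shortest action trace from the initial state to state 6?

Answer: 3

Analysis:
Breadth-first toward 6:
  L0 = {0}
  L1 = {4}
  L2 = {3,5}
  L3 = {1,6}
6 enters at depth 3; path c·tau·c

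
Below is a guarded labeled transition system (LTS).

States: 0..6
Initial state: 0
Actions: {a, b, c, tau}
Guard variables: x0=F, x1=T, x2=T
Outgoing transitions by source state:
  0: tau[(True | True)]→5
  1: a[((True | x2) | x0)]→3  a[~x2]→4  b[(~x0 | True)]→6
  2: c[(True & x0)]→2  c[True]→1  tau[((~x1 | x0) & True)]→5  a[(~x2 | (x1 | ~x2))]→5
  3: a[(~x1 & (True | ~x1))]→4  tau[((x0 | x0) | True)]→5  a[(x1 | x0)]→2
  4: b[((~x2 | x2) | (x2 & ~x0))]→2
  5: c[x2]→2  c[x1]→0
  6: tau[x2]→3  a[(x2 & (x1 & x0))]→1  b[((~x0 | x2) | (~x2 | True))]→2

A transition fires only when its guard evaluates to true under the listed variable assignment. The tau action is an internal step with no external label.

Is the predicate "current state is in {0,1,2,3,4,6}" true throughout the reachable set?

Safe = {0,1,2,3,4,6}
R = {0,1,2,3,5,6}
  0: safe
  1: safe
  2: safe
  3: safe
  5: outside
  6: safe
counterexample path to 5: tau

Answer: INVARIANT VIOLATED at state 5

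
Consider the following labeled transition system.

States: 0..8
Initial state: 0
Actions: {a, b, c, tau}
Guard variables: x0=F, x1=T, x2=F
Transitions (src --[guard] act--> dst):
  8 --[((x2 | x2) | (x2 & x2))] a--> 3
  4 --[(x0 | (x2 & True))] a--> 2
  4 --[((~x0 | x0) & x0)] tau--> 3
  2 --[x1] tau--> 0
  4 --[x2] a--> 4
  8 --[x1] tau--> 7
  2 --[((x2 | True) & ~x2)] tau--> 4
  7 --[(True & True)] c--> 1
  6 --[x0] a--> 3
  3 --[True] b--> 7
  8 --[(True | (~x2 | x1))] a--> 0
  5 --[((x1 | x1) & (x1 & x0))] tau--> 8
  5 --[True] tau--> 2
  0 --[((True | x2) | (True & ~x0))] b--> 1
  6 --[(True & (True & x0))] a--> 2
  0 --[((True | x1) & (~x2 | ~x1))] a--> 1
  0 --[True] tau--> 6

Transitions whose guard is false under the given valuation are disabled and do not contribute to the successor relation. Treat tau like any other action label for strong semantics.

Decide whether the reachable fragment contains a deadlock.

Answer: DEADLOCK at state 1

Trace:
Reachable = {0,1,6}
  0: a→1  b→1  tau→6  [deg 3]
  1: ∅  [STUCK]
  6: ∅  [STUCK]
Path to 1: b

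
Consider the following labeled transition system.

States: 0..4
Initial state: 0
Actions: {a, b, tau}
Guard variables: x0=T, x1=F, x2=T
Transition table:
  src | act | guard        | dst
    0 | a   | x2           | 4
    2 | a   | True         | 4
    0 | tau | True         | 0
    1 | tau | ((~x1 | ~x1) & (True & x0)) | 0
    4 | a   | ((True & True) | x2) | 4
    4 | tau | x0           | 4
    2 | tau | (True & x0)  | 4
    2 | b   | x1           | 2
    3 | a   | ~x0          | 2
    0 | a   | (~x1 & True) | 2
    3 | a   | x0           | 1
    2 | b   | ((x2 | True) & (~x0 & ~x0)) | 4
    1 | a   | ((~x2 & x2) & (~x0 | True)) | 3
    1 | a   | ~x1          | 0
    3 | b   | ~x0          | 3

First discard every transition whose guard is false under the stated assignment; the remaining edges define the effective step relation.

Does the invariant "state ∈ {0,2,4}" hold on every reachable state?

Answer: INVARIANT HOLDS

Working:
Safe = {0,2,4}
Reach set: {0,2,4}
  0: ok
  2: ok
  4: ok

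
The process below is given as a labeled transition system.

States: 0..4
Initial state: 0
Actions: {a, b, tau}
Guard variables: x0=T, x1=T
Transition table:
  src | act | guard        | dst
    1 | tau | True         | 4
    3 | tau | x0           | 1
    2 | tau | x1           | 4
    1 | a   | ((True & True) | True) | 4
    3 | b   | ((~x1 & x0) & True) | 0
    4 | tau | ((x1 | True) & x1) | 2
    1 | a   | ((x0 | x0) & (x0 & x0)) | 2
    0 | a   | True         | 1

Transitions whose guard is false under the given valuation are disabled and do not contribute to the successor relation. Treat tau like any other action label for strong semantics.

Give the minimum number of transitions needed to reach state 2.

BFS to 2:
  L0 = {0}
  L1 = {1}
  L2 = {2,4}
first hit 2 at d=2 via a·a

Answer: 2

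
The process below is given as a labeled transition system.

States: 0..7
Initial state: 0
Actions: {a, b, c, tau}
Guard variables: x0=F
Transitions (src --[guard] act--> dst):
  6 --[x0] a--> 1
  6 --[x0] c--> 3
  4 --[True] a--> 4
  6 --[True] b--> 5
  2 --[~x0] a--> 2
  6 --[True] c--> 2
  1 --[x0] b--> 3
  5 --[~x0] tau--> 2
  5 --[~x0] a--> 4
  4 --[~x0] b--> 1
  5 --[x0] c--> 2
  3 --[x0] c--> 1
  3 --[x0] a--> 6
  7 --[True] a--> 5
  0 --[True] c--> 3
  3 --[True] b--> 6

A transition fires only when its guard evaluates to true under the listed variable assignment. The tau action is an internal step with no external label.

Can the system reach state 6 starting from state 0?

Answer: REACHABLE

Working:
After dropping false guards: 10 live edges.
Layer 0: {0}
Layer 1: {3}  total {0,3}
Layer 2: {6}  total {0,3,6}
Layer 3: {2,5}  total {0,2,3,5,6}
Layer 4: {4}  total {0,2,3,4,5,6}
Layer 5: {1}  total {0,1,2,3,4,5,6}
Reachable = {0,1,2,3,4,5,6}
witness 6: c·b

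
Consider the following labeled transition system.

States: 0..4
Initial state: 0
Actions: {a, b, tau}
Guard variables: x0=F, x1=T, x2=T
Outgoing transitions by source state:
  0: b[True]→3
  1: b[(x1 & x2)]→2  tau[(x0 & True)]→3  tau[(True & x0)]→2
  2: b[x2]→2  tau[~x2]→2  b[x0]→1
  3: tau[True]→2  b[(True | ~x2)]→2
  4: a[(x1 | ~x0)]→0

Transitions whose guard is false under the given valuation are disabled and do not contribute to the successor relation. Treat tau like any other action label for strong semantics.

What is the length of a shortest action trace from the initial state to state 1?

Breadth-first toward 1:
  L0 = {0}
  L1 = {3}
  L2 = {2}
1 never appears.

Answer: UNREACHABLE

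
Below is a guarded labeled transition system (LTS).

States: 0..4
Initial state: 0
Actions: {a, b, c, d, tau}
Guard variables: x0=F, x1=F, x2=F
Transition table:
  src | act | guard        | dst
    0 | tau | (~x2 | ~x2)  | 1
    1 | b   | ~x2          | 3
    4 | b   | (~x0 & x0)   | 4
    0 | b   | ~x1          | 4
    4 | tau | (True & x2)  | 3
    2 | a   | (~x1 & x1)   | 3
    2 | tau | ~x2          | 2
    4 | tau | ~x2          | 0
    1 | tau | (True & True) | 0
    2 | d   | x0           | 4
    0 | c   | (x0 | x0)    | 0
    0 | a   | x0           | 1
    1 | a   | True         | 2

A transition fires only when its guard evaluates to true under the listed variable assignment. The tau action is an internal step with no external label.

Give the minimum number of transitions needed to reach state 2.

BFS to 2:
  L0 = {0}
  L1 = {1,4}
  L2 = {2,3}
2 enters at depth 2; path tau·a

Answer: 2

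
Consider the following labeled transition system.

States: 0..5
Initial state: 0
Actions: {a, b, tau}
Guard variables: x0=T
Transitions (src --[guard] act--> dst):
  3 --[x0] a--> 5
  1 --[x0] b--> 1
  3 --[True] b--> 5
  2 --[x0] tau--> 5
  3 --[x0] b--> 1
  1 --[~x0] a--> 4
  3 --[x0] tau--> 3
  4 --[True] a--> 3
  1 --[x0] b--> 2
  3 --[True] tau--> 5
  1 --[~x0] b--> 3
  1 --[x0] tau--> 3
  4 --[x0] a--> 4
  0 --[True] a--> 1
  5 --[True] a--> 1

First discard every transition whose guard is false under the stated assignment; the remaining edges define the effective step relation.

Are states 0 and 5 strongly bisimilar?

Answer: BISIMILAR

Working:
Compute ~ classes (split until stable):
  π0 = {{0,1,2,3,4,5}}
  π1 = {{0,4,5},{1},{2},{3}}
  π2 = {{0,5},{1},{2},{3},{4}}
Fixed point at round 3; 5 class(es).
class of 0: {0,5}; class of 5: {0,5}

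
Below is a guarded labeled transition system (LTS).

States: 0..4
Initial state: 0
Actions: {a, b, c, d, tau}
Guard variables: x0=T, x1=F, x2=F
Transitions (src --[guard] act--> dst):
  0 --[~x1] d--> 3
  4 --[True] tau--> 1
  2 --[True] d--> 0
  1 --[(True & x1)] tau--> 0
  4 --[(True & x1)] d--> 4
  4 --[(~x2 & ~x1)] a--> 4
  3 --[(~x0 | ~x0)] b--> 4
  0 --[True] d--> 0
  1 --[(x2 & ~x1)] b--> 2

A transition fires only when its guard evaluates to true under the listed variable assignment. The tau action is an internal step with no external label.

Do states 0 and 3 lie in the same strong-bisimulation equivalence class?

Compute ~ classes (split until stable):
  P[0] = {{0,1,2,3,4}}
  P[1] = {{0,2},{1,3},{4}}
  P[2] = {{0},{1,3},{2},{4}}
stable after 3 split(s): 4 block(s)
[0]={0}  [3]={1,3}

Answer: NOT BISIMILAR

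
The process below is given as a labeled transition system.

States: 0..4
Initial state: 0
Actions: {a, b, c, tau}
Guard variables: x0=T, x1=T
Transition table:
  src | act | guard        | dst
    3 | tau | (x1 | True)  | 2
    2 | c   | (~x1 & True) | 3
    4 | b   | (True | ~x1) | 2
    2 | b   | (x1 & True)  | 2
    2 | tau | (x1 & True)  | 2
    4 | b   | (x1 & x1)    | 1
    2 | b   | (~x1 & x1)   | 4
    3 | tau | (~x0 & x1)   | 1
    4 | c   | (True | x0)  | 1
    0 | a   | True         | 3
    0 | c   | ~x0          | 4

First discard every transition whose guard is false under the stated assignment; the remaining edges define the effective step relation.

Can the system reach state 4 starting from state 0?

Guard filter leaves 7 enabled edge(s).
depth 0: {0}
depth 1: {3}  cumulative {0,3}
depth 2: {2}  cumulative {0,2,3}
Reach set: {0,2,3}

Answer: UNREACHABLE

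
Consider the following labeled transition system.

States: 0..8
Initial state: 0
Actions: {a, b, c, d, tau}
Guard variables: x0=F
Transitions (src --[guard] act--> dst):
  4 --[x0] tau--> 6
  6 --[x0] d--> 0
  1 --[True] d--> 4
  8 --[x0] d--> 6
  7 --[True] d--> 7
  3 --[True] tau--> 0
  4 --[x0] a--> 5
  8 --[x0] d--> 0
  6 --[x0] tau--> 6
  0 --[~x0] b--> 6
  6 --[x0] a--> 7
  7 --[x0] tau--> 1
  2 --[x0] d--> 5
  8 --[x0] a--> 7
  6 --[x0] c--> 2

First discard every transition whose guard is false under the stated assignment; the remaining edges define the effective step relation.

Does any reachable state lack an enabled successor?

Answer: DEADLOCK at state 6

Trace:
Reach set: {0,6}
  0: b→6  [1 exit(s)]
  6: ∅  [deadlock]
witness 6: b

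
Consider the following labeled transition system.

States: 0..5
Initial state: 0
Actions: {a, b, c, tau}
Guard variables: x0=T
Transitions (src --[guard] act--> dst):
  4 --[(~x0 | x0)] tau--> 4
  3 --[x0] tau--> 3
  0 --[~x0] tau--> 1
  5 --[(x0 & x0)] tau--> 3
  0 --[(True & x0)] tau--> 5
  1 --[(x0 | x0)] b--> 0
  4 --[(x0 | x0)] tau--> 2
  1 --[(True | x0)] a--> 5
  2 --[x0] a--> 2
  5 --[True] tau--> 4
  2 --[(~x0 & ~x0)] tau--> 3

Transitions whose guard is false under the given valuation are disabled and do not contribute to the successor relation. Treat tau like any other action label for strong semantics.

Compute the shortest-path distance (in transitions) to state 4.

Answer: 2

Working:
BFS to 4:
  Layer 0: {0}
  Layer 1: {5}
  Layer 2: {3,4}
depth(4)=2, e.g. tau·tau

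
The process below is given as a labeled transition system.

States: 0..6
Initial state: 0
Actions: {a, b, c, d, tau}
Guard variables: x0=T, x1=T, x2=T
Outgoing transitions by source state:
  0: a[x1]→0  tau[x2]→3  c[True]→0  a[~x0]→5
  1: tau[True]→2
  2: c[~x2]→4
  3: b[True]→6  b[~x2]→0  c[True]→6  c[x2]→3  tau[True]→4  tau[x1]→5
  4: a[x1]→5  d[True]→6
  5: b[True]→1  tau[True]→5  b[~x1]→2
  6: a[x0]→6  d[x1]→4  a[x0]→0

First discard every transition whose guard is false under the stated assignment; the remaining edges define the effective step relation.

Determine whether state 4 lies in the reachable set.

16 transition(s) survive guard evaluation.
Layer 0: {0}
Layer 1: {3}  cumulative {0,3}
Layer 2: {4,5,6}  cumulative {0,3,4,5,6}
Layer 3: {1}  cumulative {0,1,3,4,5,6}
Layer 4: {2}  cumulative {0,1,2,3,4,5,6}
Reach set: {0,1,2,3,4,5,6}
Path to 4: tau·tau

Answer: REACHABLE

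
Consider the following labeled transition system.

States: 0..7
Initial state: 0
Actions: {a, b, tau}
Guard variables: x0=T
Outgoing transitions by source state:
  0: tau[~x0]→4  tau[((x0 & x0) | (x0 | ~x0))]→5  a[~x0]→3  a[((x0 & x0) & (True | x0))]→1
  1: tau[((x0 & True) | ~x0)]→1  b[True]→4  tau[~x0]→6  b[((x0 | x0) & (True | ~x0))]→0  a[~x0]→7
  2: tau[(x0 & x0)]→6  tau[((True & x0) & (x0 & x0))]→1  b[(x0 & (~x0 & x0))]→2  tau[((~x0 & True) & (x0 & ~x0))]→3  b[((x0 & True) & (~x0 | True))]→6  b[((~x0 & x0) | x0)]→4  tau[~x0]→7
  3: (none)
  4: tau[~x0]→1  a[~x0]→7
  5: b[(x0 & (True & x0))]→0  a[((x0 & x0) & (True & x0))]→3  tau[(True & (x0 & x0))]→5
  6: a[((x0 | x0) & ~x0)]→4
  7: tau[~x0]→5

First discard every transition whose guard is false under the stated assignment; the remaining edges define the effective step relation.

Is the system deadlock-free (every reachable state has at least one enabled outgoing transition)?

Reachable = {0,1,3,4,5}
  0: a→1  tau→5  [2 exit(s)]
  1: b→0  b→4  tau→1  [3 exit(s)]
  3: ∅  [deadlock]
  4: ∅  [deadlock]
  5: a→3  b→0  tau→5  [3 exit(s)]
witness 3: tau·a

Answer: DEADLOCK at state 3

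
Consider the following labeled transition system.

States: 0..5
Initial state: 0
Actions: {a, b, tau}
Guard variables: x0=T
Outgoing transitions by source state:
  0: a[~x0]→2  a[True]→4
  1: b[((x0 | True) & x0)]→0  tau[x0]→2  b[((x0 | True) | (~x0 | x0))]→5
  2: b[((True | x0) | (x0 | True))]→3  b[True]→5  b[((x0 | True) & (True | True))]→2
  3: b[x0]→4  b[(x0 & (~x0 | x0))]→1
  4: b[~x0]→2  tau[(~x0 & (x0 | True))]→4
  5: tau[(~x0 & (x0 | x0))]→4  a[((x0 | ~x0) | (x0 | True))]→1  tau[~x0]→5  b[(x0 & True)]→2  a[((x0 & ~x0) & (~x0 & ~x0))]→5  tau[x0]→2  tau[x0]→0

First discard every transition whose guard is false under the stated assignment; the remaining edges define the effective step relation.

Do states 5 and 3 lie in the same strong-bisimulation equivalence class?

Answer: NOT BISIMILAR

Analysis:
Compute ~ classes (split until stable):
  π0 = {{0,1,2,3,4,5}}
  π1 = {{0},{1},{2,3},{4},{5}}
  π2 = {{0},{1},{2},{3},{4},{5}}
6 equivalence class(es) (converged in 3)
5∈{5}, 3∈{3}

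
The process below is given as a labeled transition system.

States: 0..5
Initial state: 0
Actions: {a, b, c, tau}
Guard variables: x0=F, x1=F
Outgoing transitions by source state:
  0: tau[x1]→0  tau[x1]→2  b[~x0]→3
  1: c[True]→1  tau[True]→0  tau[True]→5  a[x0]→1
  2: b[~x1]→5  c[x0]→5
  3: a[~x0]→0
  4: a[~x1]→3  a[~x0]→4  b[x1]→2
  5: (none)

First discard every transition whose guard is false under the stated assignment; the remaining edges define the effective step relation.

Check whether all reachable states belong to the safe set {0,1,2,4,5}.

Answer: INVARIANT VIOLATED at state 3

Analysis:
Safe = {0,1,2,4,5}
Reach set: {0,3}
  0: safe
  3: outside
reach 3 via b — violates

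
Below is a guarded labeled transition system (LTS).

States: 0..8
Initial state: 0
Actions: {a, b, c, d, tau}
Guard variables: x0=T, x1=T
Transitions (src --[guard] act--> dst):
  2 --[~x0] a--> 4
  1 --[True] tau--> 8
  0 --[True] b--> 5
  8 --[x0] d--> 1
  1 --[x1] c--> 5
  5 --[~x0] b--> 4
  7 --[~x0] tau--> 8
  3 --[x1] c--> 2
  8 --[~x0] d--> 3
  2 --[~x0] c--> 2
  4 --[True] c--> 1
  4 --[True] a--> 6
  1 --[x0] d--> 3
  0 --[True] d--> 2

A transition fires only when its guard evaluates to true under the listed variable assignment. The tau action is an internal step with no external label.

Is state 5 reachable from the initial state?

9 transition(s) survive guard evaluation.
depth 0: {0}
depth 1: {2,5}  total {0,2,5}
R = {0,2,5}
trace reaching 5: b

Answer: REACHABLE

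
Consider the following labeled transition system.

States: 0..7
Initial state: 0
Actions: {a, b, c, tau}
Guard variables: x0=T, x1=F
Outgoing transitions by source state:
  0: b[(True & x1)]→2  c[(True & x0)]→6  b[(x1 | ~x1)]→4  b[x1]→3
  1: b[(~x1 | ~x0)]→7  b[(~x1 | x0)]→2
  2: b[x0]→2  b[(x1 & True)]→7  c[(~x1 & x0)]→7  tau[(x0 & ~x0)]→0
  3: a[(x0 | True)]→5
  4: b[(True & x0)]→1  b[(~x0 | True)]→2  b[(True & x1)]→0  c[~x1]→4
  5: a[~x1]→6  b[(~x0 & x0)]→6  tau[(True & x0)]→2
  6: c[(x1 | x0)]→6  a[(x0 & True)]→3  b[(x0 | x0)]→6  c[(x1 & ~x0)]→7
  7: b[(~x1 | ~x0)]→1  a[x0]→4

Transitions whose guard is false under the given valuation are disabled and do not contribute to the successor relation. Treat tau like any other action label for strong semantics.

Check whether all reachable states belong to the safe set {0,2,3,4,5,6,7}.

Safe = {0,2,3,4,5,6,7}
R = {0,1,2,3,4,5,6,7}
  0: safe
  1: outside
  2: safe
  3: safe
  4: safe
  5: safe
  6: safe
  7: safe
reach 1 via b·b — violates

Answer: INVARIANT VIOLATED at state 1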